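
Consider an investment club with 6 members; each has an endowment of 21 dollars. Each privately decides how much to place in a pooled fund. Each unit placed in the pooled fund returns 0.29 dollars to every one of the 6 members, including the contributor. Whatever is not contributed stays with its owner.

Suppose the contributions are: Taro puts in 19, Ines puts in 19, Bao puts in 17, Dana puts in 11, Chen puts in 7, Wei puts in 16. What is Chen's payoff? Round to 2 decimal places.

Total contributed: 19 + 19 + 17 + 11 + 7 + 16 = 89.
Each receives 0.29 × 89 = 25.81 from the pooled fund.
Chen keeps 21 − 7 = 14, so Chen's payoff is 14 + 25.81 = 39.81.

39.81 dollars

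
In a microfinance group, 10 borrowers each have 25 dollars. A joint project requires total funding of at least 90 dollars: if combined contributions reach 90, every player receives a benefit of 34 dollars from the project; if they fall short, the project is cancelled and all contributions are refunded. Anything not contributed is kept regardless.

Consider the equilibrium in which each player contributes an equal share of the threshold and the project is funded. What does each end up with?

Equal share of the threshold: 90/10 = 9.
At this profile no one gains by cutting their contribution: any cut drops the total below 90, the project is cancelled, contributions are refunded, and the deviator ends with 25, which is less than 25 − 9 + 34 = 50. Contributing more than 9 just wastes the excess. So contributing exactly 9 is a best response.
Each player's payoff: 25 − 9 + 34 = 50.

50 dollars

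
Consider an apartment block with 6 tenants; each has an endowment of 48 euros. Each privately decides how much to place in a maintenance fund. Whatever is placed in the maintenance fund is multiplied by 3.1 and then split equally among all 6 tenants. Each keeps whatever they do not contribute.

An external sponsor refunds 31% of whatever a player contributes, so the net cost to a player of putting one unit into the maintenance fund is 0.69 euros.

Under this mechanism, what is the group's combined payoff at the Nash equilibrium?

288.00 euros

With the mechanism, a contributed unit returns (3.1/6) / 0.69 = 0.7488 per unit of net cost — still below 1 — so contributing 0 remains dominant for every player.
At the Nash equilibrium no one contributes; group total payoff = 6 × 48 = 288.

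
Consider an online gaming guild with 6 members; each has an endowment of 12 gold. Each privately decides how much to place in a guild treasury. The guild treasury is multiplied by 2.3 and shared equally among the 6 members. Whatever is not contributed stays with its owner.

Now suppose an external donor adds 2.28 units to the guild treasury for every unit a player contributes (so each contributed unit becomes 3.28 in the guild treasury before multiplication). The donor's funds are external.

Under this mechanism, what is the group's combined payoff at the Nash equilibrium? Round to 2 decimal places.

543.17 gold

The effective private return per unit is now 2.3 × 3.28 / 6 = 1.2573 > 1, so every player's dominant strategy flips to full contribution.
So the Nash equilibrium is full contribution by all 6; the group earns 2.3 × 3.28 × 72 = 543.17.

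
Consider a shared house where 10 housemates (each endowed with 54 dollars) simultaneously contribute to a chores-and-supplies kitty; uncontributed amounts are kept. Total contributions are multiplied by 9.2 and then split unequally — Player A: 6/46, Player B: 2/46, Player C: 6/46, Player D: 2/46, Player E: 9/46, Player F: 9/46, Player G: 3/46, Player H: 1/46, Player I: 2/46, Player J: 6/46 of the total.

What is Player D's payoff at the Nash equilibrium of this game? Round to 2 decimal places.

For player j, contributing a unit is worthwhile iff 9.2 × (j's share) ≥ 1, i.e. iff j's share is at least 0.1087.
Player A, Player C, Player E, Player F and Player J are above the threshold, contributing 54 each; the remaining 5 contribute 0. Total contributed: 270.
Player D keeps 54 and receives 9.2 × 270 × 2/46 = 108.00 from the chores-and-supplies kitty, for a payoff of 162.00.

162.00 dollars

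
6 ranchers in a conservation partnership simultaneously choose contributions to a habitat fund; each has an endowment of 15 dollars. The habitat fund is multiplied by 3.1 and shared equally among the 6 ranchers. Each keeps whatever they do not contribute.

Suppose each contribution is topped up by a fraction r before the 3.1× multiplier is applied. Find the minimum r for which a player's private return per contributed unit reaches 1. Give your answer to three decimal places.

0.935

With matching at rate r, one contributed unit becomes (1 + r) in the habitat fund and returns 3.1 × (1 + r) / 6 to the contributor.
Setting this equal to 1: 1 + r = 6/3.1 = 1.9355.
So the minimum matching rate is r = 1.9355 − 1 = 0.935.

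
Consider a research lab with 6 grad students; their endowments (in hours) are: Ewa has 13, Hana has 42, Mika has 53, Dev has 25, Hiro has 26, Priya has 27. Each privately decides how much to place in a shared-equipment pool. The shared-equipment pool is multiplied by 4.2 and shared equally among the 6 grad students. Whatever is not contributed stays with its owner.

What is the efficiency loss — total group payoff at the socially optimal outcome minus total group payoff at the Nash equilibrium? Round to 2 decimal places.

595.20 hours

The private return per contributed unit is 4.2/6 = 0.7000 < 1 for every player regardless of endowment, so the Nash equilibrium is zero contribution and the group total is Σ E_j = 13 + 42 + 53 + 25 + 26 + 27 = 186.
Each contributed unit returns 4.200 to the group, so the social optimum is full contribution by everyone: group total = 4.200 × 186 = 781.20.
Efficiency loss = (4.200 − 1) × 186 = 595.20.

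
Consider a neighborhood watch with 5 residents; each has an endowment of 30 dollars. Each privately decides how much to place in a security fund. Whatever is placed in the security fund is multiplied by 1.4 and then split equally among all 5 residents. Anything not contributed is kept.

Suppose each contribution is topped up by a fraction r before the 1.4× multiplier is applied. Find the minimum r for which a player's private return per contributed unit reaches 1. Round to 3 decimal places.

With matching at rate r, one contributed unit becomes (1 + r) in the security fund and returns 1.4 × (1 + r) / 5 to the contributor.
Setting this equal to 1: 1 + r = 5/1.4 = 3.5714.
So the minimum matching rate is r = 3.5714 − 1 = 2.571.

2.571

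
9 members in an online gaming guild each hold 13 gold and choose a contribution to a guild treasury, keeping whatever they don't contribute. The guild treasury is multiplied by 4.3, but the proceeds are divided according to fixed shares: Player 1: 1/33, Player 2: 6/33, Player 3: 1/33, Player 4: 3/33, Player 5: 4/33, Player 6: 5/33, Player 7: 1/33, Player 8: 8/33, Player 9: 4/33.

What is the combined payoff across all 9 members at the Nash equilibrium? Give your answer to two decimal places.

A player with share s gets back 4.3·s per unit contributed, so full contribution is dominant for anyone with s > 1/4.3 = 0.2326 and zero contribution is dominant for anyone below.
Only Player 8 (8/33) clears that bar, contributing 13; the remaining 8 contribute 0. Total contributed: 13.
The guild treasury pays out 4.3 × 13 = 55.90 in total (split across the unequal shares, but the aggregate is all that matters for the group sum).
The 8 free-riders keep 13 each, adding 104. Group total = 104 + 55.90 = 159.90.

159.90 gold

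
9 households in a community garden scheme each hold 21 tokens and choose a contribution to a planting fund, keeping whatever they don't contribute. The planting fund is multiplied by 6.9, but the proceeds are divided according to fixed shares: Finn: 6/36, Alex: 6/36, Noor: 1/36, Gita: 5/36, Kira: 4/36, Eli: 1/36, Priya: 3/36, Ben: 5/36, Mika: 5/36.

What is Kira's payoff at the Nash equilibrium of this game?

A player with share s gets back 6.9·s per unit contributed, so full contribution is dominant for anyone with s > 1/6.9 = 0.1449 and zero contribution is dominant for anyone below.
Finn and Alex are above the threshold, contributing 21 each; the remaining 7 contribute 0. Total contributed: 42.
Kira keeps 21 and receives 6.9 × 42 × 4/36 = 32.20 from the planting fund, for a payoff of 53.20.

53.20 tokens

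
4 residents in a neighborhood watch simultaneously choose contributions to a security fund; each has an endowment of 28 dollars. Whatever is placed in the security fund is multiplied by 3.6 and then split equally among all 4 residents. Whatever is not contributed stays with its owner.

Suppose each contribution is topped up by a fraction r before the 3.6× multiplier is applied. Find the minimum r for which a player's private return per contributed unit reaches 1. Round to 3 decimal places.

With matching at rate r, one contributed unit becomes (1 + r) in the security fund and returns 3.6 × (1 + r) / 4 to the contributor.
Setting this equal to 1: 1 + r = 4/3.6 = 1.1111.
So the minimum matching rate is r = 1.1111 − 1 = 0.111.

0.111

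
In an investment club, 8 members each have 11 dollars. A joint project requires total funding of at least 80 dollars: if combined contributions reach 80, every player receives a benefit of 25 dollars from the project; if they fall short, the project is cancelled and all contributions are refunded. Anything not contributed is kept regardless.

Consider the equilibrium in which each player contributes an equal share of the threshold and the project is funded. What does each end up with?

26 dollars

Equal share of the threshold: 80/8 = 10.
At this profile no one gains by cutting their contribution: any cut drops the total below 80, the project is cancelled, contributions are refunded, and the deviator ends with 11, which is less than 11 − 10 + 25 = 26. Contributing more than 10 just wastes the excess. So contributing exactly 10 is a best response.
Each player's payoff: 11 − 10 + 25 = 26.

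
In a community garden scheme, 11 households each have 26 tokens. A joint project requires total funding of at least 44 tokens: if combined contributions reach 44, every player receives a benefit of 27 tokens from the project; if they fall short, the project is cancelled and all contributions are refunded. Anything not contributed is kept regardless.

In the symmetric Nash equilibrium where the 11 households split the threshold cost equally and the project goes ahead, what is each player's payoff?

Equal share of the threshold: 44/11 = 4.
At this profile no one gains by cutting their contribution: any cut drops the total below 44, the project is cancelled, contributions are refunded, and the deviator ends with 26, which is less than 26 − 4 + 27 = 49. Contributing more than 4 just wastes the excess. So contributing exactly 4 is a best response.
Each player's payoff: 26 − 4 + 27 = 49.

49 tokens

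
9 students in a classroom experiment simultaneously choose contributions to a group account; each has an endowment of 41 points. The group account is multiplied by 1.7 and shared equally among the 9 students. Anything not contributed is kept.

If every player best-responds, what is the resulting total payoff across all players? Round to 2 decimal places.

Each contributed unit returns 1.7/9 = 0.1889 to its contributor — below 1 — so contributing 0 is dominant for every player. At the Nash equilibrium everyone keeps their 41, and the group total is 9 × 41 = 369.

369.00 points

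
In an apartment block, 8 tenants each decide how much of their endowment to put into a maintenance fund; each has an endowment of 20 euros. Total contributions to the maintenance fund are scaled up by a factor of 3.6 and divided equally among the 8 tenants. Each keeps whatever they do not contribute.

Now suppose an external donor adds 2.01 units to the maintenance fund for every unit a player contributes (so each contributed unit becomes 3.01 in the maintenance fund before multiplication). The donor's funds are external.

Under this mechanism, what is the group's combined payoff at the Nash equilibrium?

1733.76 euros

Under the mechanism each unit contributed yields 3.6 × 3.01 / 8 = 1.3545 back to its contributor per unit of net cost, which exceeds 1, making full contribution the dominant choice for everyone.
At the Nash equilibrium everyone contributes 20. Group total payoff = 3.6 × 3.01 × 160 = 1733.76.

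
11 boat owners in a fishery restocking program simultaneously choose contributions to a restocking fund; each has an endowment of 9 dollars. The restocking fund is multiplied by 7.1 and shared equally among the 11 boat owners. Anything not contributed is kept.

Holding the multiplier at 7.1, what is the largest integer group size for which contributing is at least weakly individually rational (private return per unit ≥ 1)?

Private return per unit is 7.1/(group size), which is ≥ 1 whenever the group size is ≤ 7.1.
The largest such integer is 7.

7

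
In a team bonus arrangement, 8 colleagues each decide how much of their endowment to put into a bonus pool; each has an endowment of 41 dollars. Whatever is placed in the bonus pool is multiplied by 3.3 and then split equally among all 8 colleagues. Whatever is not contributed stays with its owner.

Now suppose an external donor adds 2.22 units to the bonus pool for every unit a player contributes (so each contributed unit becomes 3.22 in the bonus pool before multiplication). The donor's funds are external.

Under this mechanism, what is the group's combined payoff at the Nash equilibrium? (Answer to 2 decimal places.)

Under the mechanism each unit contributed yields 3.3 × 3.22 / 8 = 1.3283 back to its contributor per unit of net cost, which exceeds 1, making full contribution the dominant choice for everyone.
So the Nash equilibrium is full contribution by all 8; the group earns 3.3 × 3.22 × 328 = 3485.33.

3485.33 dollars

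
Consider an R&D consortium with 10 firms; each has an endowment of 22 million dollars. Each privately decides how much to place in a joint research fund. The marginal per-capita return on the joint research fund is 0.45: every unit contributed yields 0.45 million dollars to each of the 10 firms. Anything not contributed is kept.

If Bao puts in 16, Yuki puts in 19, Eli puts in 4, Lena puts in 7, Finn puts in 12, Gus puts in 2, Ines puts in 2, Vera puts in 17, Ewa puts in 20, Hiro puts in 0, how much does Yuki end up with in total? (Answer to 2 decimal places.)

Total contributed: 16 + 19 + 4 + 7 + 12 + 2 + 2 + 17 + 20 + 0 = 99.
Each receives 0.45 × 99 = 44.55 from the joint research fund.
Yuki keeps 22 − 19 = 3, so Yuki's payoff is 3 + 44.55 = 47.55.

47.55 million dollars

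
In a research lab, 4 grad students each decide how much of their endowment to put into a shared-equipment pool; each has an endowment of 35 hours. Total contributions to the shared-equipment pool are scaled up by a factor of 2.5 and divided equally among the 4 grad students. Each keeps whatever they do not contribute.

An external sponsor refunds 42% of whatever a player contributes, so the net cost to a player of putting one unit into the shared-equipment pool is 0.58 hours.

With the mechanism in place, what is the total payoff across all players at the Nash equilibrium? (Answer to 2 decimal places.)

Under the mechanism each unit contributed yields (2.5/4) / 0.58 = 1.0776 back to its contributor per unit of net cost, which exceeds 1, making full contribution the dominant choice for everyone.
So the Nash equilibrium is full contribution by all 4; the group earns 4 × (35 × 0.42 + 2.5 × 35) = 408.80.

408.80 hours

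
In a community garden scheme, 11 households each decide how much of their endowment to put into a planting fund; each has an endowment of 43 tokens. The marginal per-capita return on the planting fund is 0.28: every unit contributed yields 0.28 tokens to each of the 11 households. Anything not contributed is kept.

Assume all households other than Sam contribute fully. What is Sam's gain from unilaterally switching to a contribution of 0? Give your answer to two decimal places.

30.96 tokens

Switching from a contribution of 43 to 0 lets Sam keep an extra 43 tokens, but lowers the planting fund by 43, which costs Sam their own share of that drop: 0.28 × 43 = 12.04.
Net gain = 43 − 12.04 = 30.96. The private return per contributed unit (0.28) is below 1, so free-riding is indeed the best response regardless of what the others do.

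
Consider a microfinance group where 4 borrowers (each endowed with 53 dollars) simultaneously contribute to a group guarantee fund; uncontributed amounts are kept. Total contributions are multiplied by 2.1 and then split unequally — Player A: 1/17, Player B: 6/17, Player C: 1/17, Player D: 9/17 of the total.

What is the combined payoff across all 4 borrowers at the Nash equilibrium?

270.30 dollars

Each unit j contributes comes back to j as 2.1 × (j's share), so j prefers to contribute only if that share exceeds 1/2.1 = 0.4762; otherwise keeping the unit dominates.
Player D alone (share 9/17) is above the threshold, contributing 53; the remaining 3 contribute 0. Total contributed: 53.
The group guarantee fund pays out 2.1 × 53 = 111.30 in total (split across the unequal shares, but the aggregate is all that matters for the group sum).
The 3 free-riders keep 53 each, adding 159. Group total = 159 + 111.30 = 270.30.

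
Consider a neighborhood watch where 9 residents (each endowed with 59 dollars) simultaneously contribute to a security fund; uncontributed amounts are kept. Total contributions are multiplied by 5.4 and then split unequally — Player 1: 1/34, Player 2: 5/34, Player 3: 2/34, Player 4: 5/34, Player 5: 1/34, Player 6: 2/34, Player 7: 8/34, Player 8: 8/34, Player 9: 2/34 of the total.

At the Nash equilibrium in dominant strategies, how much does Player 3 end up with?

96.48 dollars

Player j's private return per contributed unit is 5.4 × (j's share). Contributing is weakly dominant for j when that share is at least 1/5.4 = 0.1852, and contributing 0 is dominant otherwise.
Player 7 and Player 8 are above the threshold, contributing 59 each; the remaining 7 contribute 0. Total contributed: 118.
Player 3 keeps 59 and receives 5.4 × 118 × 2/34 = 37.48 from the security fund, for a payoff of 96.48.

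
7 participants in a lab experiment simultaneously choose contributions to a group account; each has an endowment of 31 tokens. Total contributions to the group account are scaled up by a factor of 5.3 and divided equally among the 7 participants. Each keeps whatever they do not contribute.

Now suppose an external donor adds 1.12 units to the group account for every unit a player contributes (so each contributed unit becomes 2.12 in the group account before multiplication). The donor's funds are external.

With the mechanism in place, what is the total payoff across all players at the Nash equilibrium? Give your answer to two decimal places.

With the mechanism, a contributed unit returns 5.3 × 2.12 / 7 = 1.6051 per unit of net cost to the contributor — now above 1 — so contributing fully is weakly dominant for every player.
So the Nash equilibrium is full contribution by all 7; the group earns 5.3 × 2.12 × 217 = 2438.21.

2438.21 tokens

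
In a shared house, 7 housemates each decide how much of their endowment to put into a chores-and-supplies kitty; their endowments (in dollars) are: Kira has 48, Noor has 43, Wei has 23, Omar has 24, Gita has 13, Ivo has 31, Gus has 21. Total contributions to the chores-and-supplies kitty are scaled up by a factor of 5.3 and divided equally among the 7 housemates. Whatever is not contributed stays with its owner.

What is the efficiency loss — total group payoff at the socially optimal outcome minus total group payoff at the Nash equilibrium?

872.90 dollars

The private return per contributed unit is 5.3/7 = 0.7571 < 1 for every player regardless of endowment, so the Nash equilibrium is zero contribution and the group total is Σ E_j = 48 + 43 + 23 + 24 + 13 + 31 + 21 = 203.
Each contributed unit returns 5.300 to the group, so the social optimum is full contribution by everyone: group total = 5.300 × 203 = 1075.90.
Efficiency loss = (5.300 − 1) × 203 = 872.90.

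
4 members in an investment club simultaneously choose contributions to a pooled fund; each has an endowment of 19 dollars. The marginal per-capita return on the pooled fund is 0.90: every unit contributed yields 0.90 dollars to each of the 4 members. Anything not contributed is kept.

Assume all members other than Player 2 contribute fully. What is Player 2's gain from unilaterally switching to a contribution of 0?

Switching from a contribution of 19 to 0 lets Player 2 keep an extra 19 dollars, but lowers the pooled fund by 19, which costs Player 2 their own share of that drop: 0.90 × 19 = 17.10.
Net gain = 19 − 17.10 = 1.90. The private return per contributed unit (0.90) is below 1, so free-riding is indeed the best response regardless of what the others do.

1.90 dollars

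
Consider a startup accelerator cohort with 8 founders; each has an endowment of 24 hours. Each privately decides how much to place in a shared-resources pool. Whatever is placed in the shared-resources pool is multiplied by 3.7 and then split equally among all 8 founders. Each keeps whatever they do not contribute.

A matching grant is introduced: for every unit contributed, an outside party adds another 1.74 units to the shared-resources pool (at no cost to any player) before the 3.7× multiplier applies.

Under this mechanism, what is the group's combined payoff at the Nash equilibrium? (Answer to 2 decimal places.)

1946.50 hours

Under the mechanism each unit contributed yields 3.7 × 2.74 / 8 = 1.2673 back to its contributor per unit of net cost, which exceeds 1, making full contribution the dominant choice for everyone.
So the Nash equilibrium is full contribution by all 8; the group earns 3.7 × 2.74 × 192 = 1946.50.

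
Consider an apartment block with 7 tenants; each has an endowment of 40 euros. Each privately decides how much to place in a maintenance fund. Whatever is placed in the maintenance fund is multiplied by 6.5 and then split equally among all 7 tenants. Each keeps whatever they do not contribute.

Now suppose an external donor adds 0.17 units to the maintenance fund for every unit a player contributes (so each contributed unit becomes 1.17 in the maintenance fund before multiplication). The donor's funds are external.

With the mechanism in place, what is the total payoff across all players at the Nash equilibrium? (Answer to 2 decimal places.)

2129.40 euros

Under the mechanism each unit contributed yields 6.5 × 1.17 / 7 = 1.0864 back to its contributor per unit of net cost, which exceeds 1, making full contribution the dominant choice for everyone.
So the Nash equilibrium is full contribution by all 7; the group earns 6.5 × 1.17 × 280 = 2129.40.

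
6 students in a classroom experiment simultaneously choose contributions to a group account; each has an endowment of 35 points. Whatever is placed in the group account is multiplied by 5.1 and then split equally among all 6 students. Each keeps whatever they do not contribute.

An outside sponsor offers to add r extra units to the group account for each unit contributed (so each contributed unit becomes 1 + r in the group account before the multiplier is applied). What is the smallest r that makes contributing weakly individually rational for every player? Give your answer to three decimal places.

With matching at rate r, one contributed unit becomes (1 + r) in the group account and returns 5.1 × (1 + r) / 6 to the contributor.
Setting this equal to 1: 1 + r = 6/5.1 = 1.1765.
So the minimum matching rate is r = 1.1765 − 1 = 0.176.

0.176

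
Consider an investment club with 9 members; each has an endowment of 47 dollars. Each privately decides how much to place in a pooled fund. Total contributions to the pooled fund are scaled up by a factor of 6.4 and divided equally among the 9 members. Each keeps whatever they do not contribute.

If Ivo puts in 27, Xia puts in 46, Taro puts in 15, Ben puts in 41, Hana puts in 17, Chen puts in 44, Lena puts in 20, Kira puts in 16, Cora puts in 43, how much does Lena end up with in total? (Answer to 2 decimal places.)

218.29 dollars

Total contributed: 27 + 46 + 15 + 41 + 17 + 44 + 20 + 16 + 43 = 269.
Each receives 6.4 × 269 / 9 = 191.29 from the pooled fund.
Lena keeps 47 − 20 = 27, so Lena's payoff is 27 + 191.29 = 218.29.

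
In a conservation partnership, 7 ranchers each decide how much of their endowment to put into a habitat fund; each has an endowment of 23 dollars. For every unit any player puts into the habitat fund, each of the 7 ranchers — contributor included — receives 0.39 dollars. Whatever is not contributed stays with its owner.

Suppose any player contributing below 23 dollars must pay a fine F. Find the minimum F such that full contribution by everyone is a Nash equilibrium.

14.03 dollars

Given the others contribute fully, the best deviation is to contribute 0 (any partial contribution still incurs the fine and gives up units whose private return 0.39 is below 1).
Deviating from 23 to 0 saves 23 dollars but forfeits the deviator's share of the drop in the habitat fund: 0.39 × 23 = 8.97.
So the deviation gain is 23 − 8.97 = 14.03, and the fine must be at least 14.03 dollars to wipe it out.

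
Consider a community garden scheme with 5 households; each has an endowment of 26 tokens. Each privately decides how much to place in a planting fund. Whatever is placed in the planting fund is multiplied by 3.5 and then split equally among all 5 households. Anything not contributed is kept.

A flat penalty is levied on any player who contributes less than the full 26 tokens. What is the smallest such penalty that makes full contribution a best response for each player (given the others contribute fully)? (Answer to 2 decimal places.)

7.80 tokens

Given the others contribute fully, the best deviation is to contribute 0 (any partial contribution still incurs the fine and gives up units whose private return 0.7000 is below 1).
Deviating from 26 to 0 saves 26 tokens but forfeits the deviator's share of the drop in the planting fund: 3.5/5 × 26 = 18.20.
So the deviation gain is 26 − 18.20 = 7.80, and the fine must be at least 7.80 tokens to wipe it out.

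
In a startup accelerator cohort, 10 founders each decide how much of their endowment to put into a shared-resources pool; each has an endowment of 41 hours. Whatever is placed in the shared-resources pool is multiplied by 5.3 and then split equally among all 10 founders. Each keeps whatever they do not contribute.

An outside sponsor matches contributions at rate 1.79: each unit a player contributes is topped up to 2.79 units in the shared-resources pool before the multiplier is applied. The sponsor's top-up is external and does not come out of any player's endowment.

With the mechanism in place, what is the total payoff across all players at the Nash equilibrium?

Under the mechanism each unit contributed yields 5.3 × 2.79 / 10 = 1.4787 back to its contributor per unit of net cost, which exceeds 1, making full contribution the dominant choice for everyone.
So the Nash equilibrium is full contribution by all 10; the group earns 5.3 × 2.79 × 410 = 6062.67.

6062.67 hours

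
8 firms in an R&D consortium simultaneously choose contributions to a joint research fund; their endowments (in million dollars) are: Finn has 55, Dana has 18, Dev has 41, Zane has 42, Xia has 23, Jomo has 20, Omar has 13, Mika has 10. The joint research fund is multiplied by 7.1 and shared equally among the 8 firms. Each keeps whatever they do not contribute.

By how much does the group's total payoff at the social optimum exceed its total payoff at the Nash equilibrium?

The private return per contributed unit is 7.1/8 = 0.8875 < 1 for every player regardless of endowment, so the Nash equilibrium is zero contribution and the group total is Σ E_j = 55 + 18 + 41 + 42 + 23 + 20 + 13 + 10 = 222.
Each contributed unit returns 7.100 to the group, so the social optimum is full contribution by everyone: group total = 7.100 × 222 = 1576.20.
Efficiency loss = (7.100 − 1) × 222 = 1354.20.

1354.20 million dollars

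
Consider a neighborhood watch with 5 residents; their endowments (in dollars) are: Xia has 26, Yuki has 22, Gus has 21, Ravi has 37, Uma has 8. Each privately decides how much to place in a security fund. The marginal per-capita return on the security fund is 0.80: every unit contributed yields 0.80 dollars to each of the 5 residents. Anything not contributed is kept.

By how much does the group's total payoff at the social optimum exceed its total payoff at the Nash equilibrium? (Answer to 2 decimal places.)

342.00 dollars

The private return per contributed unit is 0.80 < 1 for everyone, so the Nash equilibrium is zero contribution and the group total is Σ E_j = 26 + 22 + 21 + 37 + 8 = 114.
Each contributed unit returns 4.000 to the group, so the social optimum is full contribution by everyone: group total = 4.000 × 114 = 456.00.
Efficiency loss = (4.000 − 1) × 114 = 342.00.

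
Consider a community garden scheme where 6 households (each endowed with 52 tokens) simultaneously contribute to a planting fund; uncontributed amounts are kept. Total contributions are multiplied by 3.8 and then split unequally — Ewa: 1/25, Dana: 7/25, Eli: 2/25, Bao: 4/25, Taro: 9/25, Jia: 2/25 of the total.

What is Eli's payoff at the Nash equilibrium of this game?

83.62 tokens

For player j, contributing a unit is worthwhile iff 3.8 × (j's share) ≥ 1, i.e. iff j's share is at least 0.2632.
The shares above 0.2632 belong to Dana and Taro, contributing 52 each; the remaining 4 contribute 0. Total contributed: 104.
Eli keeps 52 and receives 3.8 × 104 × 2/25 = 31.62 from the planting fund, for a payoff of 83.62.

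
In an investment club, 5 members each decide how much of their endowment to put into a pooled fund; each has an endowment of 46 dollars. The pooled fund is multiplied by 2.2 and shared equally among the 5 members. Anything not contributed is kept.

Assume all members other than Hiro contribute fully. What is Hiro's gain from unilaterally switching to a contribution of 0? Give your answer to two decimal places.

25.76 dollars

Switching from a contribution of 46 to 0 lets Hiro keep an extra 46 dollars, but lowers the pooled fund by 46, which costs Hiro their own share of that drop: 2.2/5 × 46 = 20.24.
Net gain = 46 − 20.24 = 25.76. The private return per contributed unit (0.4400) is below 1, so free-riding is indeed the best response regardless of what the others do.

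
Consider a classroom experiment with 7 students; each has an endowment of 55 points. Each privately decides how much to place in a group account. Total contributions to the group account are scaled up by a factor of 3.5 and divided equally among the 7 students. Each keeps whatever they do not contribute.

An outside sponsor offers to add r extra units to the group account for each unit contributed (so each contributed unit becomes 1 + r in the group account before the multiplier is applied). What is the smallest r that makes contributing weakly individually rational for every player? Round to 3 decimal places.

1.000

With matching at rate r, one contributed unit becomes (1 + r) in the group account and returns 3.5 × (1 + r) / 7 to the contributor.
Setting this equal to 1: 1 + r = 7/3.5 = 2.0000.
So the minimum matching rate is r = 2.0000 − 1 = 1.000.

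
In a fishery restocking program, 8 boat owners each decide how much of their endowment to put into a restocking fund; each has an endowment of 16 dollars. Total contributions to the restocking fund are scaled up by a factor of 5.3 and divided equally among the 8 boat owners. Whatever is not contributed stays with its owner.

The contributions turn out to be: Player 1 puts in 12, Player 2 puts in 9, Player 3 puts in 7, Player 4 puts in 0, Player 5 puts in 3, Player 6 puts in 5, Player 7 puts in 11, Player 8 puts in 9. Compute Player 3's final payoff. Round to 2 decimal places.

Total contributed: 12 + 9 + 7 + 0 + 3 + 5 + 11 + 9 = 56.
Each receives 5.3 × 56 / 8 = 37.10 from the restocking fund.
Player 3 keeps 16 − 7 = 9, so Player 3's payoff is 9 + 37.10 = 46.10.

46.10 dollars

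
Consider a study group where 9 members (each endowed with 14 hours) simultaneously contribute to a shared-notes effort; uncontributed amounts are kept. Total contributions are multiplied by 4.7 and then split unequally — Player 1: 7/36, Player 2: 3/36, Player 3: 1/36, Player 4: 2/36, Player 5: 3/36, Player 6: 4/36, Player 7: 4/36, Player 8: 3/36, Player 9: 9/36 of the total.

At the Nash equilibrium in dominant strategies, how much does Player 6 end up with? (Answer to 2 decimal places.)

For player j, contributing a unit is worthwhile iff 4.7 × (j's share) ≥ 1, i.e. iff j's share is at least 0.2128.
Player 9 alone (share 9/36) is above the threshold, contributing 14; the remaining 8 contribute 0. Total contributed: 14.
Player 6 keeps 14 and receives 4.7 × 14 × 4/36 = 7.31 from the shared-notes effort, for a payoff of 21.31.

21.31 hours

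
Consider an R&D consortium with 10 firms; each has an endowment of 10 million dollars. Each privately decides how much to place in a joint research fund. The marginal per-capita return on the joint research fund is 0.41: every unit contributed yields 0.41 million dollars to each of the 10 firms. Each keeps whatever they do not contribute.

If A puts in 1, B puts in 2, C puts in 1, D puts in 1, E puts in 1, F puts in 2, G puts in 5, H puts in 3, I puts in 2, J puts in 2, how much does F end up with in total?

Total contributed: 1 + 2 + 1 + 1 + 1 + 2 + 5 + 3 + 2 + 2 = 20.
Each receives 0.41 × 20 = 8.20 from the joint research fund.
F keeps 10 − 2 = 8, so F's payoff is 8 + 8.20 = 16.20.

16.20 million dollars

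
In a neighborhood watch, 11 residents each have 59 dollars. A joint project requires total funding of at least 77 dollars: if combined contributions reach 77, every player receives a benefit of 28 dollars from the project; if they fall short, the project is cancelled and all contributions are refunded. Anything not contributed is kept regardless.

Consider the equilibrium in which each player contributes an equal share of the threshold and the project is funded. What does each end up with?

Equal share of the threshold: 77/11 = 7.
At this profile no one gains by cutting their contribution: any cut drops the total below 77, the project is cancelled, contributions are refunded, and the deviator ends with 59, which is less than 59 − 7 + 28 = 80. Contributing more than 7 just wastes the excess. So contributing exactly 7 is a best response.
Each player's payoff: 59 − 7 + 28 = 80.

80 dollars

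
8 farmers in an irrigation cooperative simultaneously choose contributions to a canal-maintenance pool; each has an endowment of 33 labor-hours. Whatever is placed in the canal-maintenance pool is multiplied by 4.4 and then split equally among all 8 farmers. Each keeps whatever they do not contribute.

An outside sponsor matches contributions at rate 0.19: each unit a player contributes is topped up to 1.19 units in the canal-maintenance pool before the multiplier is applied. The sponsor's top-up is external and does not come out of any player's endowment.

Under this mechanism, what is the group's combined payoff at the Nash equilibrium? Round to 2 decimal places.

264.00 labor-hours

The effective private return is 4.4 × 1.19 / 8 = 0.6545, which is still under 1, so the mechanism doesn't change anyone's dominant strategy: zero contribution.
Everyone keeps their endowment and the group total is 8 × 33 = 264.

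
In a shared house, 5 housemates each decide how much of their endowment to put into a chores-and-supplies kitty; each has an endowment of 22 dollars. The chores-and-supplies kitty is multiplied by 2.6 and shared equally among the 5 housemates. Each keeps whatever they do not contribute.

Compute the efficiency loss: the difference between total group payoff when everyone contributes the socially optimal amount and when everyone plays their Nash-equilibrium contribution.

Each contributed unit returns 2.6/5 = 0.5200 to its contributor — below 1 — so contributing 0 is dominant for every player. At the Nash equilibrium everyone keeps their 22, and the group total is 5 × 22 = 110.
Each contributed unit returns 2.600 to the group as a whole (0.5200 to each of 5 players), which exceeds 1, so the social optimum is full contribution: group total = 2.600 × 110 = 286.00.
Efficiency loss = 286.00 − 110 = 176.00.

176.00 dollars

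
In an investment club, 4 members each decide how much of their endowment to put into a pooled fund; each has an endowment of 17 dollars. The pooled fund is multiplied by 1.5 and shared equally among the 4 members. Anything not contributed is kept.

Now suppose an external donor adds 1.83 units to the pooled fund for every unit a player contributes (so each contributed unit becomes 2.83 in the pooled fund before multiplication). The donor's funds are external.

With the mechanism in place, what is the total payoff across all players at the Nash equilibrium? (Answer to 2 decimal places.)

The effective private return per unit is now 1.5 × 2.83 / 4 = 1.0613 > 1, so every player's dominant strategy flips to full contribution.
So the Nash equilibrium is full contribution by all 4; the group earns 1.5 × 2.83 × 68 = 288.66.

288.66 dollars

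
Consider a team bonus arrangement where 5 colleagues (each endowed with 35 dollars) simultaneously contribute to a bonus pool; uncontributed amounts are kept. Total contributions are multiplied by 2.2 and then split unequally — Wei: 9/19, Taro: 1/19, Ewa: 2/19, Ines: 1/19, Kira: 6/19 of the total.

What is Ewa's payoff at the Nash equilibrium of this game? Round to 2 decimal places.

43.11 dollars

Each unit j contributes comes back to j as 2.2 × (j's share), so j prefers to contribute only if that share exceeds 1/2.2 = 0.4545; otherwise keeping the unit dominates.
Wei alone (share 9/19) is above the threshold, contributing 35; the remaining 4 contribute 0. Total contributed: 35.
Ewa keeps 35 and receives 2.2 × 35 × 2/19 = 8.11 from the bonus pool, for a payoff of 43.11.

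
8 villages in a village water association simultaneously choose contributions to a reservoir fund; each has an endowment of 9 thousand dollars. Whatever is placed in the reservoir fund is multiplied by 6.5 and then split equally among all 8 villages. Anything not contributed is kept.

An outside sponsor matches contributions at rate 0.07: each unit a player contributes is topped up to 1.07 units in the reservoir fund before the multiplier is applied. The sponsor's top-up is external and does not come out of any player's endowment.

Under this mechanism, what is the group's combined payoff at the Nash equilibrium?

72.00 thousand dollars

Even with the mechanism, each unit contributed returns only 6.5 × 1.07 / 8 = 0.8694 per unit of net cost, so contributing nothing is still dominant.
At the Nash equilibrium no one contributes; group total payoff = 8 × 9 = 72.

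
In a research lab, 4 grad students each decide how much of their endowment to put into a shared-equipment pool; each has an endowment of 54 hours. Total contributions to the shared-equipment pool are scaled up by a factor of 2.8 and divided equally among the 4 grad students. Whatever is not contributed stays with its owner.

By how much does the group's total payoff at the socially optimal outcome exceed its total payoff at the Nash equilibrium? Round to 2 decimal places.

Each contributed unit returns 2.8/4 = 0.7000 to its contributor — below 1 — so contributing 0 is dominant for every player. At the Nash equilibrium everyone keeps their 54, and the group total is 4 × 54 = 216.
Each contributed unit returns 2.800 to the group as a whole (0.7000 to each of 4 players), which exceeds 1, so the social optimum is full contribution: group total = 2.800 × 216 = 604.80.
Efficiency loss = 604.80 − 216 = 388.80.

388.80 hours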